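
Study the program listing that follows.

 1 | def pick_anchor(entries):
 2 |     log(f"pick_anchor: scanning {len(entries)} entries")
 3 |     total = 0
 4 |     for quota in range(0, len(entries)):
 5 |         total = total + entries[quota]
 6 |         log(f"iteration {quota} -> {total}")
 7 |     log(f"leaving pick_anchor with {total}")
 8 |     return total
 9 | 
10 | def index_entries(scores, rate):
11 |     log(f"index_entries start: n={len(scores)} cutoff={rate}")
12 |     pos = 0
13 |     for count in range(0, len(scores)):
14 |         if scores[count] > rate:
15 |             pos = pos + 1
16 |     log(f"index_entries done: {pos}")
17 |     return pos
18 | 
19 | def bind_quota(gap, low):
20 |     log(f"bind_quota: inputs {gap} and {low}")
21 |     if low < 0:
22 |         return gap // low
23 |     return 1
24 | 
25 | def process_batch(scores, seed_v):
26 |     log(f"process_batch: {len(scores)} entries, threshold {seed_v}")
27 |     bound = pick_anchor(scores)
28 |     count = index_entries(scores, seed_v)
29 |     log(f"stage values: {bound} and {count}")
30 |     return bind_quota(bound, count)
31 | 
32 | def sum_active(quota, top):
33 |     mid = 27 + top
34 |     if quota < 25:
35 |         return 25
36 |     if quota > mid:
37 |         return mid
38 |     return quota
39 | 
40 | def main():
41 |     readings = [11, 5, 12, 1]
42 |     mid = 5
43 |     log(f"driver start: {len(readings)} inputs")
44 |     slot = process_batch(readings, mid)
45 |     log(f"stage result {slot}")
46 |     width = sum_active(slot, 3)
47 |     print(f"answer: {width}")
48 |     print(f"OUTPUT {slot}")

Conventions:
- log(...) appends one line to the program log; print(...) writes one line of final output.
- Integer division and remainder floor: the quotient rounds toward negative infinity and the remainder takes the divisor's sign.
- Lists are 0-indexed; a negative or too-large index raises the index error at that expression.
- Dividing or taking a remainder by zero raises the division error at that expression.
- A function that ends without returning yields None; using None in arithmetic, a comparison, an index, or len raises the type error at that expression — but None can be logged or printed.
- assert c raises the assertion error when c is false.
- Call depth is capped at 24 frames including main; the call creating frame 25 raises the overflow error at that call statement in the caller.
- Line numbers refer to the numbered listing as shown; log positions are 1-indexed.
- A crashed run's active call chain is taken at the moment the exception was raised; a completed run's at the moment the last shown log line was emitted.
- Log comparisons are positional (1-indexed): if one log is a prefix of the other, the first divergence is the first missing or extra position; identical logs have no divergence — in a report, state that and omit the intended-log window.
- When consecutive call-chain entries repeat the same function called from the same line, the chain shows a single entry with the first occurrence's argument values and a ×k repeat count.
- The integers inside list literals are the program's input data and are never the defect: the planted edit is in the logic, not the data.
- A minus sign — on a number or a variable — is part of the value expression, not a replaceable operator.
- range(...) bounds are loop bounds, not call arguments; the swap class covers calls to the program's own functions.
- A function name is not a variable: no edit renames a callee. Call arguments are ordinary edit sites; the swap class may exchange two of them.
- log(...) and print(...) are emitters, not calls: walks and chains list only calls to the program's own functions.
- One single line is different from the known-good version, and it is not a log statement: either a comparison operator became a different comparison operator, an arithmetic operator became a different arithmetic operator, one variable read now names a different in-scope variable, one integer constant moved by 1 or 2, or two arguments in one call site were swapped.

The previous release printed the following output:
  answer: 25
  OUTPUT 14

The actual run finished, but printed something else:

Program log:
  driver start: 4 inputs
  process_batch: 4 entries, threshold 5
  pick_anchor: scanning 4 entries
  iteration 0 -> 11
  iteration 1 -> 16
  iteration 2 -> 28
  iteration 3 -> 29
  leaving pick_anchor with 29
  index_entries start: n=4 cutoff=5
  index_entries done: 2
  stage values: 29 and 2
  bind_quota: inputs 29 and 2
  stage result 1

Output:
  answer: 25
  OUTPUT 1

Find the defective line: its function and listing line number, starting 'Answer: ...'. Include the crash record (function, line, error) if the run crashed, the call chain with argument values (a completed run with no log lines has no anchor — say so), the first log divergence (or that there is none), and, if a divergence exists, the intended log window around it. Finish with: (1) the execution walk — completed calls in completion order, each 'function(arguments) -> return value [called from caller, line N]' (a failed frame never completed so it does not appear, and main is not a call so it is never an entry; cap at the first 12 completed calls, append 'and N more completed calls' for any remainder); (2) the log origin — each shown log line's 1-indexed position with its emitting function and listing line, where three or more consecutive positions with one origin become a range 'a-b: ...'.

Answer: the defect is in bind_quota at line 21.
The tell: The earliest visible damage is log position 13 — 'stage result 1' rather than the intended 'stage result 14'.
Call chain: main.
First divergence: position 13; shown 'stage result 1' vs intended 'stage result 14'.
Intended log window:
  11: stage values: 29 and 2
  12: bind_quota: inputs 29 and 2
  13: stage result 14
Execution walk:
  pick_anchor([11, 5, 12, 1]) -> 29  [called from process_batch, line 27]
  index_entries([11, 5, 12, 1], 5) -> 2  [called from process_batch, line 28]
  bind_quota(29, 2) -> 1  [called from process_batch, line 30]
  process_batch([11, 5, 12, 1], 5) -> 1  [called from main, line 44]
  sum_active(1, 3) -> 25  [called from main, line 46]
Log origin:
  1: logged in main at line 43
  2: logged in process_batch at line 26
  3: logged in pick_anchor at line 2
  4-7: logged in pick_anchor at line 6
  8: logged in pick_anchor at line 7
  9: logged in index_entries at line 11
  10: logged in index_entries at line 16
  11: logged in process_batch at line 29
  12: logged in bind_quota at line 20
  13: logged in main at line 45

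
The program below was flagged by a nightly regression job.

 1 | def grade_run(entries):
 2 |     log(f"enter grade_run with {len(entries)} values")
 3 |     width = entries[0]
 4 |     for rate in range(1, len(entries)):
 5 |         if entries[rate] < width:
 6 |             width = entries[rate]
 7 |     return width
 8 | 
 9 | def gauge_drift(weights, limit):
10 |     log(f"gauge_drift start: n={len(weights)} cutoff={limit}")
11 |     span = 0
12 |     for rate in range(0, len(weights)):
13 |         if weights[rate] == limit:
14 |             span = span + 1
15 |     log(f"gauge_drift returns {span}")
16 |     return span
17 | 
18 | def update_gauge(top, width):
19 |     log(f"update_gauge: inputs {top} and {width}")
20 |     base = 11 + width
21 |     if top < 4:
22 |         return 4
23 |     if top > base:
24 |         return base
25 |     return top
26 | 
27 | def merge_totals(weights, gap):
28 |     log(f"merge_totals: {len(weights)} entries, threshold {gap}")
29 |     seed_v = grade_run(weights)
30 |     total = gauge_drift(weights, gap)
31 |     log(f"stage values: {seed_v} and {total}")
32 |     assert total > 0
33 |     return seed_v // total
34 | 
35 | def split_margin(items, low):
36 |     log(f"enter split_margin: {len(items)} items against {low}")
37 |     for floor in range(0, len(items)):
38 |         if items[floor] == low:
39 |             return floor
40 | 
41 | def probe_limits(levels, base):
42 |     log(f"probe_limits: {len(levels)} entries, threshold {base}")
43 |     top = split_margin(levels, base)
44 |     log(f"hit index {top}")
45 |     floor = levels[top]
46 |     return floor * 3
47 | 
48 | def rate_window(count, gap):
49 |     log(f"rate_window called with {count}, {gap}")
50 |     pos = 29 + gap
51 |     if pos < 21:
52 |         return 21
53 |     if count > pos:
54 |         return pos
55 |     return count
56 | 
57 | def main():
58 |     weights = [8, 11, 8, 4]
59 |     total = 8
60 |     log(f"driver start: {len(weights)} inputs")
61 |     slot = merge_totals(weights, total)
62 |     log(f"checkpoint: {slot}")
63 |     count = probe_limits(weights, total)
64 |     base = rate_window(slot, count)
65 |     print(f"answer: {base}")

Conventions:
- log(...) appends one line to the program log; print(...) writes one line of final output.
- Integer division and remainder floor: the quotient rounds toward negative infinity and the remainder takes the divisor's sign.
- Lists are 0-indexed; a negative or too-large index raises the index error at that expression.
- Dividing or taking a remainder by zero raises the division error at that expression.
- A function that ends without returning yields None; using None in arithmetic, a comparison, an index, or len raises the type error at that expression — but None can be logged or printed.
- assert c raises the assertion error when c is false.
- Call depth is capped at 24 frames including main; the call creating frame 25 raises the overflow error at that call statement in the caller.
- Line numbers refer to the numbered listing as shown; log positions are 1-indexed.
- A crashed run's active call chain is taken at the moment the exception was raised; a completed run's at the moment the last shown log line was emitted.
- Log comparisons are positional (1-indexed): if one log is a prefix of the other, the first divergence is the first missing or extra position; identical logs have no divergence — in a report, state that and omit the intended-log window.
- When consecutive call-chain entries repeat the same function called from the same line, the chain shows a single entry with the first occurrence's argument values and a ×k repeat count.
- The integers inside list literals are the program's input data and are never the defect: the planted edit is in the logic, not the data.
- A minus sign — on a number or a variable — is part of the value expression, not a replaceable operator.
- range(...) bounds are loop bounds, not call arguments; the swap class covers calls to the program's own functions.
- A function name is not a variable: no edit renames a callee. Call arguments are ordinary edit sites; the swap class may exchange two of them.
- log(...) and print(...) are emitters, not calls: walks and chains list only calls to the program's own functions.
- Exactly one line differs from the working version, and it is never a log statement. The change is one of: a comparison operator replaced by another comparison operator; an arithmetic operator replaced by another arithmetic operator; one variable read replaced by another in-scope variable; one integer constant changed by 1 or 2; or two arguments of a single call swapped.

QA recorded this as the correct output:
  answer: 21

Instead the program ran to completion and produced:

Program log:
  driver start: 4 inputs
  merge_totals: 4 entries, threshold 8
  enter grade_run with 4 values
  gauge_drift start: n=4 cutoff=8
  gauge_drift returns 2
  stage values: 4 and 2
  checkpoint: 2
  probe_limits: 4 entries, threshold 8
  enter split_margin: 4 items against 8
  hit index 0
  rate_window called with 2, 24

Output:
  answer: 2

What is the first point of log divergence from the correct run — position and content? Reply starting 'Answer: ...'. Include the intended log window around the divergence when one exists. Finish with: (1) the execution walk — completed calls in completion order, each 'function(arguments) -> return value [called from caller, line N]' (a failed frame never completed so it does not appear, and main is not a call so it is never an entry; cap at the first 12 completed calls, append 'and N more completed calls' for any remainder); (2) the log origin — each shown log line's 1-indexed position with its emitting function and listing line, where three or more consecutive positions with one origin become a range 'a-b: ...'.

Answer: none — the logs agree in full.
Execution walk:
  grade_run([8, 11, 8, 4]) -> 4  [called from merge_totals, line 29]
  gauge_drift([8, 11, 8, 4], 8) -> 2  [called from merge_totals, line 30]
  merge_totals([8, 11, 8, 4], 8) -> 2  [called from main, line 61]
  split_margin([8, 11, 8, 4], 8) -> 0  [called from probe_limits, line 43]
  probe_limits([8, 11, 8, 4], 8) -> 24  [called from main, line 63]
  rate_window(2, 24) -> 2  [called from main, line 64]
Log origin:
  1: emitted by main (line 60)
  2: emitted by merge_totals (line 28)
  3: emitted by grade_run (line 2)
  4: emitted by gauge_drift (line 10)
  5: emitted by gauge_drift (line 15)
  6: emitted by merge_totals (line 31)
  7: emitted by main (line 62)
  8: emitted by probe_limits (line 42)
  9: emitted by split_margin (line 36)
  10: emitted by probe_limits (line 44)
  11: emitted by rate_window (line 49)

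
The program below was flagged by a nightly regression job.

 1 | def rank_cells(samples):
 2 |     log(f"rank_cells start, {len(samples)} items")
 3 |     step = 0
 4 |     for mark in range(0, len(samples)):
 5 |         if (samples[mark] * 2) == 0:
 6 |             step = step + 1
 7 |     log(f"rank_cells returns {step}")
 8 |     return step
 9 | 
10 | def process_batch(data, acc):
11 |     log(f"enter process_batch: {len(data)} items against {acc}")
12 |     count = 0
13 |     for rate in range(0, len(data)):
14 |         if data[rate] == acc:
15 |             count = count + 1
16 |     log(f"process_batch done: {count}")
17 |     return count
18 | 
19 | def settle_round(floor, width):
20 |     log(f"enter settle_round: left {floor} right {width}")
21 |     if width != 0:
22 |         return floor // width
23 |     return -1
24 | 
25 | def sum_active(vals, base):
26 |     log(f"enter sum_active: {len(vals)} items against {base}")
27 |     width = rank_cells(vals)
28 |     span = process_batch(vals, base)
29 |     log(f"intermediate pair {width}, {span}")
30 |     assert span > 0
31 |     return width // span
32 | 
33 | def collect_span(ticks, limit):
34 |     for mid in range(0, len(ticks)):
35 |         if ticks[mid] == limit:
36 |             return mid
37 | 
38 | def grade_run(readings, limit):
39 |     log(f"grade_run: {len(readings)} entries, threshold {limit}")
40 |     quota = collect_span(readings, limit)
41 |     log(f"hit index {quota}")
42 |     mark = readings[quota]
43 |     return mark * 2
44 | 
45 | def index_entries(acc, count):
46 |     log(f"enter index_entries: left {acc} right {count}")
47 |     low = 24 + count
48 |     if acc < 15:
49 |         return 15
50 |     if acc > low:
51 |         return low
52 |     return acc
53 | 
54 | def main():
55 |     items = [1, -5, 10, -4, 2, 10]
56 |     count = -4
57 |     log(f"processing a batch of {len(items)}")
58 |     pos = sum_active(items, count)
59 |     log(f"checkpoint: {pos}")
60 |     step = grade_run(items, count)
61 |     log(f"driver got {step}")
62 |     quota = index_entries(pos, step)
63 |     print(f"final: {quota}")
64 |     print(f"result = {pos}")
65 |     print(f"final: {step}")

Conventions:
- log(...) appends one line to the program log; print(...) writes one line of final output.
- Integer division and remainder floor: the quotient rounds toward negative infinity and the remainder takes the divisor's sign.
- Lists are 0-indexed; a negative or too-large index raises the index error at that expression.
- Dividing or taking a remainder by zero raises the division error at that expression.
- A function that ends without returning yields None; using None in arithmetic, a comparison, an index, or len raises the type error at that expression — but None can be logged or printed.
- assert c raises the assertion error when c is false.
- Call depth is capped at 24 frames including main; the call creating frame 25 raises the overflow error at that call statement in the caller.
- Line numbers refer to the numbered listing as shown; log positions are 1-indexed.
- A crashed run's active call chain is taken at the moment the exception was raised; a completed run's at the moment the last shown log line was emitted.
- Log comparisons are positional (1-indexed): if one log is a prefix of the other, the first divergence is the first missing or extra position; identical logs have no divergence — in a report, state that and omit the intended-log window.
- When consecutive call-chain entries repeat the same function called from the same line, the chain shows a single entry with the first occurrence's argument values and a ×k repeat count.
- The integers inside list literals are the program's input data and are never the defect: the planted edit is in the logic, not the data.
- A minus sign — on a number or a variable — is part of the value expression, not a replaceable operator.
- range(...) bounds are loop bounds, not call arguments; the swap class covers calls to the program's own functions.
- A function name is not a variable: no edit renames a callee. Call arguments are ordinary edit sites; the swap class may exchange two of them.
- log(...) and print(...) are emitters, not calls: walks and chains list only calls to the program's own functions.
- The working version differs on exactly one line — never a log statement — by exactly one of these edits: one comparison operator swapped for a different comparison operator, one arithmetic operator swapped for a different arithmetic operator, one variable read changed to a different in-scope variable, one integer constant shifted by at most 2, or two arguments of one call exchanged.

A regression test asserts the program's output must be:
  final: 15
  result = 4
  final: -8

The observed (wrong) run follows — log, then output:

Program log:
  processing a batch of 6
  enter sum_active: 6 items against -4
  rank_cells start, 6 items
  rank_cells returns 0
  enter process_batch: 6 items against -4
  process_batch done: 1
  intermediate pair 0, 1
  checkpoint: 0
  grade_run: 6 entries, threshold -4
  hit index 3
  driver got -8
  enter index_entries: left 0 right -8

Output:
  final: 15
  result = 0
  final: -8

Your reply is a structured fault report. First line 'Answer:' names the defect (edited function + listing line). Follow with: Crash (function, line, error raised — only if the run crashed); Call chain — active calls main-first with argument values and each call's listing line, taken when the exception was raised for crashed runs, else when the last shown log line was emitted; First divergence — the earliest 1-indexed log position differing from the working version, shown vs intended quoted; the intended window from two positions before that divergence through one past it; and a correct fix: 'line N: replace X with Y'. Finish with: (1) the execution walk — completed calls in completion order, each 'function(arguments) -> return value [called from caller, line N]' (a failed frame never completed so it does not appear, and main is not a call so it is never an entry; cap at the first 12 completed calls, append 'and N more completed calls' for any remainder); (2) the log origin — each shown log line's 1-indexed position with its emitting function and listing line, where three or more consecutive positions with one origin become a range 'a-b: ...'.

Answer: the defect is in rank_cells at line 5.
Core observation: At log position 4 the runs split — shown 'rank_cells returns 0', but the working version logs 'rank_cells returns 4'.
Call chain: main -> index_entries(0, -8) (called at line 62).
First divergence: position 4 — shown 'rank_cells returns 0', intended 'rank_cells returns 4'.
Intended log window:
  2: enter sum_active: 6 items against -4
  3: rank_cells start, 6 items
  4: rank_cells returns 4
  5: enter process_batch: 6 items against -4
Execution walk:
  rank_cells([1, -5, 10, -4, 2, 10]) -> 0  [called from sum_active, line 27]
  process_batch([1, -5, 10, -4, 2, 10], -4) -> 1  [called from sum_active, line 28]
  sum_active([1, -5, 10, -4, 2, 10], -4) -> 0  [called from main, line 58]
  collect_span([1, -5, 10, -4, 2, 10], -4) -> 3  [called from grade_run, line 40]
  grade_run([1, -5, 10, -4, 2, 10], -4) -> -8  [called from main, line 60]
  index_entries(0, -8) -> 15  [called from main, line 62]
Log line origins:
  1: emitted by main (line 57)
  2: emitted by sum_active (line 26)
  3: emitted by rank_cells (line 2)
  4: emitted by rank_cells (line 7)
  5: emitted by process_batch (line 11)
  6: emitted by process_batch (line 16)
  7: emitted by sum_active (line 29)
  8: emitted by main (line 59)
  9: emitted by grade_run (line 39)
  10: emitted by grade_run (line 41)
  11: emitted by main (line 61)
  12: emitted by index_entries (line 46)
A correct fix: line 5: replace `*` with `%`.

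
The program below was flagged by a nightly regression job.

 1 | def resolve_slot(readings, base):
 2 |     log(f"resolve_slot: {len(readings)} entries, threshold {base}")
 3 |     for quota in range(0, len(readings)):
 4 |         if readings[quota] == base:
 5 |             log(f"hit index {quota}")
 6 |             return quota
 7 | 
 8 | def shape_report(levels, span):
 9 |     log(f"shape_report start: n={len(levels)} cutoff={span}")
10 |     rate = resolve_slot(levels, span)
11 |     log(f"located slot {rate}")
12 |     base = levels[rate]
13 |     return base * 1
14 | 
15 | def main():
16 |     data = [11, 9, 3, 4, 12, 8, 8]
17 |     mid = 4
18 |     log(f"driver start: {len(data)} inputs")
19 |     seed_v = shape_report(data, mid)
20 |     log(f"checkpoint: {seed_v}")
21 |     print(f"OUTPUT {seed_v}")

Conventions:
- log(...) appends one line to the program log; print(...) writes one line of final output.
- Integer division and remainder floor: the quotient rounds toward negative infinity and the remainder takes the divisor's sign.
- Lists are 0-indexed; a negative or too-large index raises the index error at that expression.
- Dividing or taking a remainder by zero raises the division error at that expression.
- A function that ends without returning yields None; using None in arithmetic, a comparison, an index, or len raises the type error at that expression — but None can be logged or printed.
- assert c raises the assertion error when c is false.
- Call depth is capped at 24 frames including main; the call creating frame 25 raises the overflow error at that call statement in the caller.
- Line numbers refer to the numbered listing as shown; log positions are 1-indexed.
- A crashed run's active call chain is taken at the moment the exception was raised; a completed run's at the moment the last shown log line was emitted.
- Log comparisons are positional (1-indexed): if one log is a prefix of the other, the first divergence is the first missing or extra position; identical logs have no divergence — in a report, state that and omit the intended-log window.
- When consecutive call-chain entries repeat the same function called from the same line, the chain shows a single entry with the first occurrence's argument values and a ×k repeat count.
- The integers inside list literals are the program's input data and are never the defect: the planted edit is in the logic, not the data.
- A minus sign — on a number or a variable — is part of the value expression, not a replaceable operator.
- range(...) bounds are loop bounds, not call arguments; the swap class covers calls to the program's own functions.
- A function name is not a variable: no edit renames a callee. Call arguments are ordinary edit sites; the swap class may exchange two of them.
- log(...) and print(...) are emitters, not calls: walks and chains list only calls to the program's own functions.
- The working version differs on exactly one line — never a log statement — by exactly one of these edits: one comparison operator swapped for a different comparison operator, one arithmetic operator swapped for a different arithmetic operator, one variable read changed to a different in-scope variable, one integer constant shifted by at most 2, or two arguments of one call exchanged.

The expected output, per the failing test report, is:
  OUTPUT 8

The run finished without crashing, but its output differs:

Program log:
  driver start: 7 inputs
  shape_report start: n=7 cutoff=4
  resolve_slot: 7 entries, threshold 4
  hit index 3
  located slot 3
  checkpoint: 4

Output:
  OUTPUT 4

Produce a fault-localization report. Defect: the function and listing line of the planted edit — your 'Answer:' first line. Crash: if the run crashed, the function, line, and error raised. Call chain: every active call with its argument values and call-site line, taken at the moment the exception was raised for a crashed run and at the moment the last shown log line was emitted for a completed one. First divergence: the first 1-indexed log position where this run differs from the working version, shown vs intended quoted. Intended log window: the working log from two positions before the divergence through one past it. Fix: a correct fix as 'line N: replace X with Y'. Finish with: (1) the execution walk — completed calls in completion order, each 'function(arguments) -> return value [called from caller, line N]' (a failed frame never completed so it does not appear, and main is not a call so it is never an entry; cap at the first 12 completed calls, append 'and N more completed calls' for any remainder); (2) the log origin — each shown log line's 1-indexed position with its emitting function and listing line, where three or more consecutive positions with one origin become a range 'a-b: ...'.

Answer: the defect is in shape_report at line 13.
Key fact: Log line 6 is where behavior first shows: 'checkpoint: 4' appears instead of 'checkpoint: 8'.
Call chain: main.
First divergence: at position 6 the run shows 'checkpoint: 4' where the working version logs 'checkpoint: 8'.
Intended log window:
  4: hit index 3
  5: located slot 3
  6: checkpoint: 8
Execution walk:
  resolve_slot([11, 9, 3, 4, 12, 8, 8], 4) -> 3  [called from shape_report, line 10]
  shape_report([11, 9, 3, 4, 12, 8, 8], 4) -> 4  [called from main, line 19]
Log line origins:
  1: from main, line 18
  2: from shape_report, line 9
  3: from resolve_slot, line 2
  4: from resolve_slot, line 5
  5: from shape_report, line 11
  6: from main, line 20
A correct fix: line 13: replace `1` with `2`.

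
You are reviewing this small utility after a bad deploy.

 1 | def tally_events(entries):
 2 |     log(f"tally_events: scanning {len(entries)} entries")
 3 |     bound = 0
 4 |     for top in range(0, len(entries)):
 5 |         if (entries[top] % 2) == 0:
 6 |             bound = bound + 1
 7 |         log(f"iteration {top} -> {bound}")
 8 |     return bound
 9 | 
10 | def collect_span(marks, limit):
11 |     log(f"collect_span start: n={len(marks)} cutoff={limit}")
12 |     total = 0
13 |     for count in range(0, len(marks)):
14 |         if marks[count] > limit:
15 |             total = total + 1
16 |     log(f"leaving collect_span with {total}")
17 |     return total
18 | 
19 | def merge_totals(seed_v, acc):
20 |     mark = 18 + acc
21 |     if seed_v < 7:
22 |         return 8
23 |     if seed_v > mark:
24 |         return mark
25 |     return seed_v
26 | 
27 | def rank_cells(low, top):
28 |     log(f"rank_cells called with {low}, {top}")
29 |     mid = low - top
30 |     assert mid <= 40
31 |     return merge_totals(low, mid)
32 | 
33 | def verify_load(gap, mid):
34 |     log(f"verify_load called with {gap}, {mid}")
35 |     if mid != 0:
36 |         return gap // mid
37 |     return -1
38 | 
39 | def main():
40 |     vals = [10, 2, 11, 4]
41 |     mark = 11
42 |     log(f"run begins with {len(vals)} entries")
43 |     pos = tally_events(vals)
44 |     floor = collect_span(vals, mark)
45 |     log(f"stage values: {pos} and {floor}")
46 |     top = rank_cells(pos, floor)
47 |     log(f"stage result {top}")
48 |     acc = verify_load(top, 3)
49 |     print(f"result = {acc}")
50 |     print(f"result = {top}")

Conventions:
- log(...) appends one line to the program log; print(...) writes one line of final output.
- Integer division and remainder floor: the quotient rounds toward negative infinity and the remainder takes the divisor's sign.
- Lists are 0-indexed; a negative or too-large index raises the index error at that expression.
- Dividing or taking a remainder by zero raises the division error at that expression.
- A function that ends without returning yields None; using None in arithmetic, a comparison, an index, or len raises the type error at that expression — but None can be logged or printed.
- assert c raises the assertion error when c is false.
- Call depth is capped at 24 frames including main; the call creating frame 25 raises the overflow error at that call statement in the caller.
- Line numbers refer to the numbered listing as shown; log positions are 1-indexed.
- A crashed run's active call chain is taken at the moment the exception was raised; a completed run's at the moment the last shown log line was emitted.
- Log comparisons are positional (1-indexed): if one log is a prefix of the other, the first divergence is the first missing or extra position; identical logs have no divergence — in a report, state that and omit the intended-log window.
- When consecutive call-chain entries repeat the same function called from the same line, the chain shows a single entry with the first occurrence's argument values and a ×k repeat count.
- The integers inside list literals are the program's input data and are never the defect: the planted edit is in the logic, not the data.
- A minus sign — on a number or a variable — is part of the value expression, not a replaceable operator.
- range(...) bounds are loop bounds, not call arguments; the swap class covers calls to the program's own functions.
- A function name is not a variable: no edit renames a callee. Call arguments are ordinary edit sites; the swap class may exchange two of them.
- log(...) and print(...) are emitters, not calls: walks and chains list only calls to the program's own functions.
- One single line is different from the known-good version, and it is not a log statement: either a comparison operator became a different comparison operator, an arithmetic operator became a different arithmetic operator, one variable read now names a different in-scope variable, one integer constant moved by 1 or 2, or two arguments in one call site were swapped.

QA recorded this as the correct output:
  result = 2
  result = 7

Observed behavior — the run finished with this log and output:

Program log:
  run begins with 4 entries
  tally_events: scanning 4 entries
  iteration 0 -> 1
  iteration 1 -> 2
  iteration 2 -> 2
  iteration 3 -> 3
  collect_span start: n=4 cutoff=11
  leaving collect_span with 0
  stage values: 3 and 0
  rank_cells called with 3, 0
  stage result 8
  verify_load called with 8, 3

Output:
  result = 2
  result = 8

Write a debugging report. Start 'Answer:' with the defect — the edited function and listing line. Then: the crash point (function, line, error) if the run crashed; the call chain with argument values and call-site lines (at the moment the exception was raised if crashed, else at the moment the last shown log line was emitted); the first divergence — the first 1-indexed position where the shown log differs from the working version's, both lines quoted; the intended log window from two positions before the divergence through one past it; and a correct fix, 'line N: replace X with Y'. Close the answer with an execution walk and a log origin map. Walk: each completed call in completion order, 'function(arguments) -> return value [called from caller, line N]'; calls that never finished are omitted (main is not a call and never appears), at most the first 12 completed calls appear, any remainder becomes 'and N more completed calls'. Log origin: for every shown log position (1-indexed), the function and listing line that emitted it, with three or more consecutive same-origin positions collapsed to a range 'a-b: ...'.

Answer: the defect is in merge_totals at line 22.
Key observation: At log position 11 the runs split — shown 'stage result 8', but the working version logs 'stage result 7'.
Call chain: main -> verify_load(8, 3) (called at line 48).
First divergence: position 11; shown 'stage result 8' vs intended 'stage result 7'.
Intended log window:
  9: stage values: 3 and 0
  10: rank_cells called with 3, 0
  11: stage result 7
  12: verify_load called with 7, 3
Execution walk:
  tally_events([10, 2, 11, 4]) -> 3  [called from main, line 43]
  collect_span([10, 2, 11, 4], 11) -> 0  [called from main, line 44]
  merge_totals(3, 3) -> 8  [called from rank_cells, line 31]
  rank_cells(3, 0) -> 8  [called from main, line 46]
  verify_load(8, 3) -> 2  [called from main, line 48]
Log origins:
  1 — main, line 42
  2 — tally_events, line 2
  3-6 — tally_events, line 7
  7 — collect_span, line 11
  8 — collect_span, line 16
  9 — main, line 45
  10 — rank_cells, line 28
  11 — main, line 47
  12 — verify_load, line 34
A correct fix: line 22: replace `8` with `7`.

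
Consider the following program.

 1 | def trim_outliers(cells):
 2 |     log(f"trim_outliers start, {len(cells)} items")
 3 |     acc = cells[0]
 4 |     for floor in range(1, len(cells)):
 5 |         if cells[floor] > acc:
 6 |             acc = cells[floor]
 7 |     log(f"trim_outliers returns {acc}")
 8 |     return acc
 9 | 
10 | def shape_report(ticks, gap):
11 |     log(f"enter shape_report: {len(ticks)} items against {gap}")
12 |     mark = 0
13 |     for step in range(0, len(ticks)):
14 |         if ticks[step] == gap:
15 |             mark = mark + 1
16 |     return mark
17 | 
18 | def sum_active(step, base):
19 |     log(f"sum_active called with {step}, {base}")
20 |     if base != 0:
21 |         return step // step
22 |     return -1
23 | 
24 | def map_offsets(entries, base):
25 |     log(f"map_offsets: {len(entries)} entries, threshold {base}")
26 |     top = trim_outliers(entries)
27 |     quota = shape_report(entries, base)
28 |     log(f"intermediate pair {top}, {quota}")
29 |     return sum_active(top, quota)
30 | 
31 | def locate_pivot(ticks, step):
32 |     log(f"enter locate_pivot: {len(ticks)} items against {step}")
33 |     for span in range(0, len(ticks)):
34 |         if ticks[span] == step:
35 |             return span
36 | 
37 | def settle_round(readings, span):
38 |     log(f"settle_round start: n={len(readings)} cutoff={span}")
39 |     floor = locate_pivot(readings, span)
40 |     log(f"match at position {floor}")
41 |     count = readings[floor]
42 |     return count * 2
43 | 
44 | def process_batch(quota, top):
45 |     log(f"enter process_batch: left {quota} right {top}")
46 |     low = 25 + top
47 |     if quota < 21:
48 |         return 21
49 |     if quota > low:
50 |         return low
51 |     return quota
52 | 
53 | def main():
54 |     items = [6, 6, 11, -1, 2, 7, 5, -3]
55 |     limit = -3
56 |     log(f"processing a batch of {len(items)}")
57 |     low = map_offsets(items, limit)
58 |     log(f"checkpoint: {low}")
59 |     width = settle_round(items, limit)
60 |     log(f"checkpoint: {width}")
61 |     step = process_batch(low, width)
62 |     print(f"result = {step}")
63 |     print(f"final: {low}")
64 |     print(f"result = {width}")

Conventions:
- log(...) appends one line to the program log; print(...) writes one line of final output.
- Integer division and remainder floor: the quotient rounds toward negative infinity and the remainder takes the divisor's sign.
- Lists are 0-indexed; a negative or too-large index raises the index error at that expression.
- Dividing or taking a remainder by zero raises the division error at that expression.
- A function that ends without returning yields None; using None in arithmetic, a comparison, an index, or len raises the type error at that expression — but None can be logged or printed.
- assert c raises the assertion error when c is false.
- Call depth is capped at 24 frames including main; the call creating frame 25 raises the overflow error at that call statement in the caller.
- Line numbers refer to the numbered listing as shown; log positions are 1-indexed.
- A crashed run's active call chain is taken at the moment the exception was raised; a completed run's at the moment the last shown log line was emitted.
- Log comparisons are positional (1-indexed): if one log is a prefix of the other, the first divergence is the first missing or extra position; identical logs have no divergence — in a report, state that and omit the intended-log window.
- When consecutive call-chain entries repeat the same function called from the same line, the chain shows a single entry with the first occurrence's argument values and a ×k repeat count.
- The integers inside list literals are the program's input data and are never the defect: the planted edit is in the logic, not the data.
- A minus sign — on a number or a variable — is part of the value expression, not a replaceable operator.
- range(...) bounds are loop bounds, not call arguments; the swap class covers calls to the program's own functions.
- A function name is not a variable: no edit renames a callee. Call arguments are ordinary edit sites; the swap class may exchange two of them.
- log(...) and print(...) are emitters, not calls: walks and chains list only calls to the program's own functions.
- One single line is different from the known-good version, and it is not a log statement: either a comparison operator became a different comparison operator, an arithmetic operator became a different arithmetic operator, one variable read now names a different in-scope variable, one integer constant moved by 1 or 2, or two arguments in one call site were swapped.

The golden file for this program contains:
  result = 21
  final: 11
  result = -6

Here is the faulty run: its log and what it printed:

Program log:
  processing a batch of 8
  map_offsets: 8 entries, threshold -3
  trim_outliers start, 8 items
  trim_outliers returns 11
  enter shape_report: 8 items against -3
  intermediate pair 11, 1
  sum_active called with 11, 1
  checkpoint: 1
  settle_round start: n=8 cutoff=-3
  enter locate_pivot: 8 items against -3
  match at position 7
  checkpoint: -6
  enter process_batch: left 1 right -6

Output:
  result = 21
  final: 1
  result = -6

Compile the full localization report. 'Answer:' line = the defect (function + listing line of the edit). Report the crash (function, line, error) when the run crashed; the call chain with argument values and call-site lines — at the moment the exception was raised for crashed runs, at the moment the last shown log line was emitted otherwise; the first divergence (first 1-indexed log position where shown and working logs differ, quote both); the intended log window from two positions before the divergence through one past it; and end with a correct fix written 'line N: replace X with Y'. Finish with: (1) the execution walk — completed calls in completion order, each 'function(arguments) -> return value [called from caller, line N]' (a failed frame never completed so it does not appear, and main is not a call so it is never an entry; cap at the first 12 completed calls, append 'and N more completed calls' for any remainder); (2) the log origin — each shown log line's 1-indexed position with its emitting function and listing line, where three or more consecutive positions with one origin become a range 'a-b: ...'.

Answer: the defect is in sum_active at line 21.
The tell: Log line 8 is where behavior first shows: 'checkpoint: 1' appears instead of 'checkpoint: 11'.
Call chain: main -> process_batch(1, -6) (called at line 61).
First divergence: position 8 — the shown line 'checkpoint: 1' should read 'checkpoint: 11'.
Intended log window:
  6: intermediate pair 11, 1
  7: sum_active called with 11, 1
  8: checkpoint: 11
  9: settle_round start: n=8 cutoff=-3
Execution walk:
  trim_outliers([6, 6, 11, -1, 2, 7, 5, -3]) -> 11  [called from map_offsets, line 26]
  shape_report([6, 6, 11, -1, 2, 7, 5, -3], -3) -> 1  [called from map_offsets, line 27]
  sum_active(11, 1) -> 1  [called from map_offsets, line 29]
  map_offsets([6, 6, 11, -1, 2, 7, 5, -3], -3) -> 1  [called from main, line 57]
  locate_pivot([6, 6, 11, -1, 2, 7, 5, -3], -3) -> 7  [called from settle_round, line 39]
  settle_round([6, 6, 11, -1, 2, 7, 5, -3], -3) -> -6  [called from main, line 59]
  process_batch(1, -6) -> 21  [called from main, line 61]
Origin of each log line:
  1 — main, line 56
  2 — map_offsets, line 25
  3 — trim_outliers, line 2
  4 — trim_outliers, line 7
  5 — shape_report, line 11
  6 — map_offsets, line 28
  7 — sum_active, line 19
  8 — main, line 58
  9 — settle_round, line 38
  10 — locate_pivot, line 32
  11 — settle_round, line 40
  12 — main, line 60
  13 — process_batch, line 45
A correct fix: line 21: replace `step // step` with `step // base`.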